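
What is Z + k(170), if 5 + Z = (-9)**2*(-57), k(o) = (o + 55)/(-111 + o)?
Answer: -272473/59 ≈ -4618.2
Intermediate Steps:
k(o) = (55 + o)/(-111 + o)
Z = -4622 (Z = -5 + (-9)**2*(-57) = -5 + 81*(-57) = -5 - 4617 = -4622)
Z + k(170) = -4622 + (55 + 170)/(-111 + 170) = -4622 + 225/59 = -272473/59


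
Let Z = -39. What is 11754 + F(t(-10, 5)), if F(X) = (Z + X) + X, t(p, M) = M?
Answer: 11725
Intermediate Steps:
F(X) = -39 + 2*X (F(X) = (-39 + X) + X = -39 + 2*X)
11754 + F(t(-10, 5)) = 11754 + (-39 + 2*5) = 11754 + (-39 + 10) = 11754 - 29 = 11725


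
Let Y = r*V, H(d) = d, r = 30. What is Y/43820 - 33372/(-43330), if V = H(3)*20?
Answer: 5501268/6781145 ≈ 0.81126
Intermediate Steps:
V = 60 (V = 3*20 = 60)
Y = 1800 (Y = 30*60 = 1800)
Y/43820 - 33372/(-43330) = 1800/43820 - 33372/(-43330) = 1800*(1/43820) - 33372*(-1/43330) = 90/2191 + 16686/21665 = 5501268/6781145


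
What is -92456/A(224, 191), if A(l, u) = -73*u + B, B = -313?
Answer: 11557/1782 ≈ 6.4854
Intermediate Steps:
A(l, u) = -313 - 73*u (A(l, u) = -73*u - 313 = -313 - 73*u)
-92456/A(224, 191) = -92456/(-313 - 73*191) = -92456/(-313 - 13943) = -92456/(-14256) = -92456*(-1/14256) = 11557/1782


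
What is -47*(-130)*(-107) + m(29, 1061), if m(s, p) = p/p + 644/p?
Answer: -693648265/1061 ≈ -6.5377e+5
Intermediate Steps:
m(s, p) = 1 + 644/p
-47*(-130)*(-107) + m(29, 1061) = -47*(-130)*(-107) + (644 + 1061)/1061 = 6110*(-107) + (1/1061)*1705 = -653770 + 1705/1061 = -693648265/1061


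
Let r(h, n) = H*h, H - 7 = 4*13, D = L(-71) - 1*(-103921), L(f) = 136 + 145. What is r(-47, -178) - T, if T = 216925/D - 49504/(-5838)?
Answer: -40317320293/14484078 ≈ -2783.6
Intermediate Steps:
L(f) = 281
D = 104202 (D = 281 - 1*(-103921) = 281 + 103921 = 104202)
H = 59 (H = 7 + 4*13 = 7 + 52 = 59)
r(h, n) = 59*h
T = 152971999/14484078 (T = 216925/104202 - 49504/(-5838) = 216925*(1/104202) - 49504*(-1/5838) = 216925/104202 + 3536/417 = 152971999/14484078 ≈ 10.561)
r(-47, -178) - T = 59*(-47) - 1*152971999/14484078 = -2773 - 152971999/14484078 = -40317320293/14484078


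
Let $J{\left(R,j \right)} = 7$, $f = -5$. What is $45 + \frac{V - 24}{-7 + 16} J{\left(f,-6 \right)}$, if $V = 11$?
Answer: $\frac{314}{9} \approx 34.889$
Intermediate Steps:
$45 + \frac{V - 24}{-7 + 16} J{\left(f,-6 \right)} = 45 + \frac{11 - 24}{-7 + 16} \cdot 7 = 45 + - \frac{13}{9} \cdot 7 = 45 + \left(-13\right) \frac{1}{9} \cdot 7 = 45 - \frac{91}{9} = \frac{314}{9}$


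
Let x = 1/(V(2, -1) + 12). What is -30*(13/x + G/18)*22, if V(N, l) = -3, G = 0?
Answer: -77220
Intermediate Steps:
x = ⅑ (x = 1/(-3 + 12) = 1/9 = ⅑ ≈ 0.11111)
-30*(13/x + G/18)*22 = -30*(13/(⅑) + 0/18)*22 = -30*(13*9 + 0*(1/18))*22 = -30*(117 + 0)*22 = -30*117*22 = -3510*22 = -77220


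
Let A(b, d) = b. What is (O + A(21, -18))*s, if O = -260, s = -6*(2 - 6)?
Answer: -5736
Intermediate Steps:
s = 24 (s = -6*(-4) = 24)
(O + A(21, -18))*s = (-260 + 21)*24 = -239*24 = -5736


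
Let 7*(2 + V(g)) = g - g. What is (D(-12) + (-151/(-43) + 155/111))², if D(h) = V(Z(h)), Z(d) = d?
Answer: 192654400/22781529 ≈ 8.4566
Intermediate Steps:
V(g) = -2 (V(g) = -2 + (g - g)/7 = -2 + (⅐)*0 = -2 + 0 = -2)
D(h) = -2
(D(-12) + (-151/(-43) + 155/111))² = (-2 + (-151/(-43) + 155/111))² = (-2 + (-151*(-1/43) + 155*(1/111)))² = (-2 + (151/43 + 155/111))² = (-2 + 23426/4773)² = (13880/4773)² = 192654400/22781529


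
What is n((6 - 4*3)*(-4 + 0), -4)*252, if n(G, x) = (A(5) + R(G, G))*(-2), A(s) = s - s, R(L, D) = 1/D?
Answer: -21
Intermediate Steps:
A(s) = 0
n(G, x) = -2/G (n(G, x) = (0 + 1/G)*(-2) = -2/G)
n((6 - 4*3)*(-4 + 0), -4)*252 = -2*1/((-4 + 0)*(6 - 4*3))*252 = -2*(-1/(4*(6 - 12)))*252 = -2/((-6*(-4)))*252 = -2/24*252 = -2*1/24*252 = -1/12*252 = -21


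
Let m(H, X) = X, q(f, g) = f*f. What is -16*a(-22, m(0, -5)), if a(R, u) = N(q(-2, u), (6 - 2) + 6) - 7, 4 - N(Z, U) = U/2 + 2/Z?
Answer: 136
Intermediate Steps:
q(f, g) = f²
N(Z, U) = 4 - 2/Z - U/2 (N(Z, U) = 4 - (U/2 + 2/Z) = 4 + (-2/Z - U/2) = 4 - 2/Z - U/2)
a(R, u) = -17/2 (a(R, u) = (4 - 2/((-2)²) - ((6 - 2) + 6)/2) - 7 = (4 - 2/4 - (4 + 6)/2) - 7 = (4 - 2*¼ - ½*10) - 7 = (4 - ½ - 5) - 7 = -3/2 - 7 = -17/2)
-16*a(-22, m(0, -5)) = -16*(-17)/2 = -1*(-136) = 136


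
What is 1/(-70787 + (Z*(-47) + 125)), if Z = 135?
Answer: -1/77007 ≈ -1.2986e-5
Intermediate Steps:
1/(-70787 + (Z*(-47) + 125)) = 1/(-70787 + (135*(-47) + 125)) = 1/(-70787 + (-6345 + 125)) = 1/(-70787 - 6220) = 1/(-77007) = -1/77007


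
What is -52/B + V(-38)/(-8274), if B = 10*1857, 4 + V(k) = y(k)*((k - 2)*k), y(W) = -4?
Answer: 9379136/12804015 ≈ 0.73252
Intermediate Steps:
V(k) = -4 - 4*k*(-2 + k) (V(k) = -4 - 4*(k - 2)*k = -4 - 4*(-2 + k)*k = -4 - 4*k*(-2 + k))
B = 18570
-52/B + V(-38)/(-8274) = -52/18570 + (-4 - 4*(-38)**2 + 8*(-38))/(-8274) = -52*1/18570 + (-4 - 4*1444 - 304)*(-1/8274) = -26/9285 + (-4 - 5776 - 304)*(-1/8274) = -26/9285 - 6084*(-1/8274) = -26/9285 + 1014/1379 = 9379136/12804015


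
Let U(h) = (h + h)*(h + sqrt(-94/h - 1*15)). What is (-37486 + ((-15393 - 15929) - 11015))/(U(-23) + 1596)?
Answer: -105925121/3533404 - 79823*I*sqrt(5773)/3533404 ≈ -29.978 - 1.7165*I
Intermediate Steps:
U(h) = 2*h*(h + sqrt(-15 - 94/h)) (U(h) = (2*h)*(h + sqrt(-94/h - 15)) = (2*h)*(h + sqrt(-15 - 94/h)) = 2*h*(h + sqrt(-15 - 94/h)))
(-37486 + ((-15393 - 15929) - 11015))/(U(-23) + 1596) = (-37486 + ((-15393 - 15929) - 11015))/(2*(-23)*(-23 + sqrt((-94 - 15*(-23))/(-23))) + 1596) = (-37486 + (-31322 - 11015))/(2*(-23)*(-23 + sqrt(-(-94 + 345)/23)) + 1596) = (-37486 - 42337)/(2*(-23)*(-23 + sqrt(-1/23*251)) + 1596) = -79823/(2*(-23)*(-23 + sqrt(-251/23)) + 1596) = -79823/(2*(-23)*(-23 + I*sqrt(5773)/23) + 1596) = -79823/((1058 - 2*I*sqrt(5773)) + 1596) = -79823/(2654 - 2*I*sqrt(5773))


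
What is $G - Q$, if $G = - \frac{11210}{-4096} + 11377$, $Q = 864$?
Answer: $\frac{21536229}{2048} \approx 10516.0$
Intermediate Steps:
$G = \frac{23305701}{2048}$ ($G = \left(-11210\right) \left(- \frac{1}{4096}\right) + 11377 = \frac{5605}{2048} + 11377 = \frac{23305701}{2048} \approx 11380.0$)
$G - Q = \frac{23305701}{2048} - 864 = \frac{21536229}{2048}$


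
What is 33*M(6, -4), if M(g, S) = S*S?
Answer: 528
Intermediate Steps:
M(g, S) = S²
33*M(6, -4) = 33*(-4)² = 33*16 = 528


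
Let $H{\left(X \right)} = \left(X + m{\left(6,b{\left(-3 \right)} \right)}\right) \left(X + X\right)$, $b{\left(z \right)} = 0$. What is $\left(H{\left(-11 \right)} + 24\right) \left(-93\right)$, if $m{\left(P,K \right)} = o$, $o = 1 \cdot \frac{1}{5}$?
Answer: $- \frac{121644}{5} \approx -24329.0$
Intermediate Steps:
$o = \frac{1}{5}$ ($o = 1 \cdot \frac{1}{5} = \frac{1}{5} \approx 0.2$)
$m{\left(P,K \right)} = \frac{1}{5}$
$H{\left(X \right)} = 2 X \left(\frac{1}{5} + X\right)$ ($H{\left(X \right)} = \left(X + \frac{1}{5}\right) \left(X + X\right) = \left(\frac{1}{5} + X\right) 2 X = 2 X \left(\frac{1}{5} + X\right)$)
$\left(H{\left(-11 \right)} + 24\right) \left(-93\right) = \left(\frac{2}{5} \left(-11\right) \left(1 + 5 \left(-11\right)\right) + 24\right) \left(-93\right) = \left(\frac{2}{5} \left(-11\right) \left(1 - 55\right) + 24\right) \left(-93\right) = \left(\frac{2}{5} \left(-11\right) \left(-54\right) + 24\right) \left(-93\right) = \left(\frac{1188}{5} + 24\right) \left(-93\right) = \frac{1308}{5} \left(-93\right) = - \frac{121644}{5}$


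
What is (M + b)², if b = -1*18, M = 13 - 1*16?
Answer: 441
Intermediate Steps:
M = -3 (M = 13 - 16 = -3)
b = -18
(M + b)² = (-3 - 18)² = (-21)² = 441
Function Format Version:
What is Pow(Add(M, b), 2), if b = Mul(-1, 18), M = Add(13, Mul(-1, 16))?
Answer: 441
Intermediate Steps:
M = -3 (M = Add(13, -16) = -3)
b = -18
Pow(Add(M, b), 2) = Pow(Add(-3, -18), 2) = Pow(-21, 2) = 441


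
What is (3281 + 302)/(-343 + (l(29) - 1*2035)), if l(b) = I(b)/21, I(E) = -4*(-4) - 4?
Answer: -25081/16642 ≈ -1.5071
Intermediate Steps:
I(E) = 12 (I(E) = 16 - 4 = 12)
l(b) = 4/7 (l(b) = 12/21 = 12*(1/21) = 4/7)
(3281 + 302)/(-343 + (l(29) - 1*2035)) = (3281 + 302)/(-343 + (4/7 - 1*2035)) = 3583/(-343 + (4/7 - 2035)) = 3583/(-343 - 14241/7) = 3583/(-16642/7) = 3583*(-7/16642) = -25081/16642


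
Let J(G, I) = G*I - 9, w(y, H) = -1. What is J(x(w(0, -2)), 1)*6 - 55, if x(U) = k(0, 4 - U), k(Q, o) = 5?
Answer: -79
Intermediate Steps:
x(U) = 5
J(G, I) = -9 + G*I
J(x(w(0, -2)), 1)*6 - 55 = (-9 + 5*1)*6 - 55 = (-9 + 5)*6 - 55 = -4*6 - 55 = -24 - 55 = -79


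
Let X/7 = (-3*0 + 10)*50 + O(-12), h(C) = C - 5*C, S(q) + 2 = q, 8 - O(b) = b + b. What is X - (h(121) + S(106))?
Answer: 4104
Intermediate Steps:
O(b) = 8 - 2*b (O(b) = 8 - (b + b) = 8 - 2*b)
S(q) = -2 + q
h(C) = -4*C
X = 3724 (X = 7*((-3*0 + 10)*50 + (8 - 2*(-12))) = 7*((0 + 10)*50 + (8 + 24)) = 7*(10*50 + 32) = 7*(500 + 32) = 7*532 = 3724)
X - (h(121) + S(106)) = 3724 - (-4*121 + (-2 + 106)) = 3724 - (-484 + 104) = 3724 - 1*(-380) = 3724 + 380 = 4104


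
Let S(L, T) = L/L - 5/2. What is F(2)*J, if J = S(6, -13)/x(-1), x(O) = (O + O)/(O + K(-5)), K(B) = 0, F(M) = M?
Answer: -3/2 ≈ -1.5000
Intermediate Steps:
S(L, T) = -3/2 (S(L, T) = 1 - 5*1/2 = 1 - 5/2 = -3/2)
x(O) = 2 (x(O) = (O + O)/(O + 0) = (2*O)/O = 2)
J = -3/4 (J = -3/2/2 = -3/2*1/2 = -3/4 ≈ -0.75000)
F(2)*J = 2*(-3/4) = -3/2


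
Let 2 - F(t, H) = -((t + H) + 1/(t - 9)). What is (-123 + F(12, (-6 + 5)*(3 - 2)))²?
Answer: 108241/9 ≈ 12027.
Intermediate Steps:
F(t, H) = 2 + H + t + 1/(-9 + t) (F(t, H) = 2 - (-1)*((t + H) + 1/(t - 9)) = 2 - (-1)*((H + t) + 1/(-9 + t)) = 2 - (-1)*(H + t + 1/(-9 + t)) = 2 - (-H - t - 1/(-9 + t)) = 2 + (H + t + 1/(-9 + t)) = 2 + H + t + 1/(-9 + t))
(-123 + F(12, (-6 + 5)*(3 - 2)))² = (-123 + (-17 + 12² - 9*(-6 + 5)*(3 - 2) - 7*12 + ((-6 + 5)*(3 - 2))*12)/(-9 + 12))² = (-123 + (-17 + 144 - (-9) - 84 - 1*1*12)/3)² = (-123 + (-17 + 144 - 9*(-1) - 84 - 1*12)/3)² = (-123 + (-17 + 144 + 9 - 84 - 12)/3)² = (-123 + (⅓)*40)² = (-123 + 40/3)² = (-329/3)² = 108241/9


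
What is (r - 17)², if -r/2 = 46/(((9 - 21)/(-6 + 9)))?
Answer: 36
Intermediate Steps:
r = 23 (r = -92/((9 - 21)/(-6 + 9)) = -92/((-12/3)) = -92/((-12*⅓)) = -92/(-4) = -92*(-1)/4 = -2*(-23/2) = 23)
(r - 17)² = (23 - 17)² = 6² = 36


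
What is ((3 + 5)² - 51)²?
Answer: 169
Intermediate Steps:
((3 + 5)² - 51)² = (8² - 51)² = (64 - 51)² = 13² = 169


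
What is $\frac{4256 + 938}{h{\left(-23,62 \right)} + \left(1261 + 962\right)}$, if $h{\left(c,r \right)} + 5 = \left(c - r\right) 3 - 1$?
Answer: $\frac{2597}{981} \approx 2.6473$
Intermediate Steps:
$h{\left(c,r \right)} = -6 - 3 r + 3 c$ ($h{\left(c,r \right)} = -5 + \left(\left(c - r\right) 3 - 1\right) = -5 - \left(1 - 3 c + 3 r\right) = -6 - 3 r + 3 c$)
$\frac{4256 + 938}{h{\left(-23,62 \right)} + \left(1261 + 962\right)} = \frac{4256 + 938}{\left(-6 - 186 + 3 \left(-23\right)\right) + \left(1261 + 962\right)} = \frac{5194}{\left(-6 - 186 - 69\right) + 2223} = \frac{5194}{-261 + 2223} = \frac{5194}{1962} = 5194 \cdot \frac{1}{1962} = \frac{2597}{981}$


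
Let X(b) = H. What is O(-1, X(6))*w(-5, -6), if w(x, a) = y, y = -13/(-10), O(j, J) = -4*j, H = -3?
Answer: 26/5 ≈ 5.2000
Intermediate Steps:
X(b) = -3
O(j, J) = -4*j
y = 13/10 (y = -13*(-⅒) = 13/10 ≈ 1.3000)
w(x, a) = 13/10
O(-1, X(6))*w(-5, -6) = -4*(-1)*(13/10) = 4*(13/10) = 26/5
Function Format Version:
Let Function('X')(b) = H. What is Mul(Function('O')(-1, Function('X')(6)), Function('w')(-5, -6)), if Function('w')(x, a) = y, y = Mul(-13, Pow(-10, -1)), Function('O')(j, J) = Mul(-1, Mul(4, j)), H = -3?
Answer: Rational(26, 5) ≈ 5.2000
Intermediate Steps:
Function('X')(b) = -3
Function('O')(j, J) = Mul(-4, j)
y = Rational(13, 10) (y = Mul(-13, Rational(-1, 10)) = Rational(13, 10) ≈ 1.3000)
Function('w')(x, a) = Rational(13, 10)
Mul(Function('O')(-1, Function('X')(6)), Function('w')(-5, -6)) = Mul(Mul(-4, -1), Rational(13, 10)) = Mul(4, Rational(13, 10)) = Rational(26, 5)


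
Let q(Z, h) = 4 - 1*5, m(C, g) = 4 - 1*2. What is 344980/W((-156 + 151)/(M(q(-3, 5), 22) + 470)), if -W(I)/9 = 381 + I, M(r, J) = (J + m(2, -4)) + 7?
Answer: -14402915/143157 ≈ -100.61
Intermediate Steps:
m(C, g) = 2 (m(C, g) = 4 - 2 = 2)
q(Z, h) = -1 (q(Z, h) = 4 - 5 = -1)
M(r, J) = 9 + J (M(r, J) = (J + 2) + 7 = (2 + J) + 7 = 9 + J)
W(I) = -3429 - 9*I (W(I) = -9*(381 + I) = -3429 - 9*I)
344980/W((-156 + 151)/(M(q(-3, 5), 22) + 470)) = 344980/(-3429 - 9*(-156 + 151)/((9 + 22) + 470)) = 344980/(-3429 - (-45)/(31 + 470)) = 344980/(-3429 - (-45)/501) = 344980/(-3429 - 9*(-5/501)) = 344980/(-3429 + 15/167) = 344980/(-572628/167) = 344980*(-167/572628) = -14402915/143157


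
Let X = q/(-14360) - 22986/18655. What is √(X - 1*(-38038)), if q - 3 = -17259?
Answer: √1706069542678799935/6697145 ≈ 195.03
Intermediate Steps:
q = -17256 (q = 3 - 17259 = -17256)
X = -204207/6697145 (X = -17256/(-14360) - 22986/18655 = -17256*(-1/14360) - 22986*1/18655 = 2157/1795 - 22986/18655 = -204207/6697145 ≈ -0.030492)
√(X - 1*(-38038)) = √(-204207/6697145 - 1*(-38038)) = √(-204207/6697145 + 38038) = √(254745797303/6697145) = √1706069542678799935/6697145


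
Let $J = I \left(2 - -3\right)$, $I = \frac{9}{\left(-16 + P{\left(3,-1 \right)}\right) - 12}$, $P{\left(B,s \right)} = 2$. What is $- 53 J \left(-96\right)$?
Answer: $- \frac{114480}{13} \approx -8806.2$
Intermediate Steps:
$I = - \frac{9}{26}$ ($I = \frac{9}{\left(-16 + 2\right) - 12} = \frac{9}{-14 - 12} = \frac{9}{-26} = 9 \left(- \frac{1}{26}\right) = - \frac{9}{26} \approx -0.34615$)
$J = - \frac{45}{26}$ ($J = - \frac{9 \left(2 - -3\right)}{26} = - \frac{9 \left(2 + 3\right)}{26} = \left(- \frac{9}{26}\right) 5 = - \frac{45}{26} \approx -1.7308$)
$- 53 J \left(-96\right) = \left(-53\right) \left(- \frac{45}{26}\right) \left(-96\right) = \frac{2385}{26} \left(-96\right) = - \frac{114480}{13}$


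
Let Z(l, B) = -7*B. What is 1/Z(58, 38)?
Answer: -1/266 ≈ -0.0037594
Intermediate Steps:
1/Z(58, 38) = 1/(-7*38) = 1/(-266) = -1/266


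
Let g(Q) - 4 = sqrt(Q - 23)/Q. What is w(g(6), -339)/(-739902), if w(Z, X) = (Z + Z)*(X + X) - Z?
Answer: 2714/369951 + 1357*I*sqrt(17)/4439412 ≈ 0.0073361 + 0.0012603*I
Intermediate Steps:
g(Q) = 4 + sqrt(-23 + Q)/Q (g(Q) = 4 + sqrt(Q - 23)/Q = 4 + sqrt(-23 + Q)/Q)
w(Z, X) = -Z + 4*X*Z (w(Z, X) = (2*Z)*(2*X) - Z = 4*X*Z - Z = -Z + 4*X*Z)
w(g(6), -339)/(-739902) = ((4 + sqrt(-23 + 6)/6)*(-1 + 4*(-339)))/(-739902) = ((4 + sqrt(-17)/6)*(-1 - 1356))*(-1/739902) = ((4 + (I*sqrt(17))/6)*(-1357))*(-1/739902) = ((4 + I*sqrt(17)/6)*(-1357))*(-1/739902) = (-5428 - 1357*I*sqrt(17)/6)*(-1/739902) = 2714/369951 + 1357*I*sqrt(17)/4439412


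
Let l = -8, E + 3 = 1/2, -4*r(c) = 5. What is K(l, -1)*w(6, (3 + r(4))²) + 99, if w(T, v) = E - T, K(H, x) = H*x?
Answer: 31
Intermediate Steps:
r(c) = -5/4 (r(c) = -¼*5 = -5/4)
E = -5/2 (E = -3 + 1/2 = -3 + ½ = -5/2 ≈ -2.5000)
w(T, v) = -5/2 - T
K(l, -1)*w(6, (3 + r(4))²) + 99 = (-8*(-1))*(-5/2 - 1*6) + 99 = 8*(-5/2 - 6) + 99 = 8*(-17/2) + 99 = -68 + 99 = 31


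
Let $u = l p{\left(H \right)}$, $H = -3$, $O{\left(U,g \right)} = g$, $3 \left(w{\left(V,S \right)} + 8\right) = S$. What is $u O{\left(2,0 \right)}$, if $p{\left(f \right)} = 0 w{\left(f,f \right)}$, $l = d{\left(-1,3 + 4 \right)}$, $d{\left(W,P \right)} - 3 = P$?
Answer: $0$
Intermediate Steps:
$w{\left(V,S \right)} = -8 + \frac{S}{3}$
$d{\left(W,P \right)} = 3 + P$
$l = 10$ ($l = 3 + \left(3 + 4\right) = 3 + 7 = 10$)
$p{\left(f \right)} = 0$ ($p{\left(f \right)} = 0 \left(-8 + \frac{f}{3}\right) = 0$)
$u = 0$ ($u = 10 \cdot 0 = 0$)
$u O{\left(2,0 \right)} = 0 \cdot 0 = 0$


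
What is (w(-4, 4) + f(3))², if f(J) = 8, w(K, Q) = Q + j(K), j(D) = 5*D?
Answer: 64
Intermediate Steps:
w(K, Q) = Q + 5*K
(w(-4, 4) + f(3))² = ((4 + 5*(-4)) + 8)² = ((4 - 20) + 8)² = (-16 + 8)² = (-8)² = 64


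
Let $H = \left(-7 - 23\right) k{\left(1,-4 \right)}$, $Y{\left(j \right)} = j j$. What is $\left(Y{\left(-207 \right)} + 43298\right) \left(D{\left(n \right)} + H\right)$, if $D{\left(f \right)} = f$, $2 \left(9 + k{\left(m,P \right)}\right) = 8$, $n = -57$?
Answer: $8011671$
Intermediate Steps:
$k{\left(m,P \right)} = -5$ ($k{\left(m,P \right)} = -9 + \frac{1}{2} \cdot 8 = -9 + 4 = -5$)
$Y{\left(j \right)} = j^{2}$
$H = 150$ ($H = \left(-7 - 23\right) \left(-5\right) = \left(-30\right) \left(-5\right) = 150$)
$\left(Y{\left(-207 \right)} + 43298\right) \left(D{\left(n \right)} + H\right) = \left(\left(-207\right)^{2} + 43298\right) \left(-57 + 150\right) = \left(42849 + 43298\right) 93 = 86147 \cdot 93 = 8011671$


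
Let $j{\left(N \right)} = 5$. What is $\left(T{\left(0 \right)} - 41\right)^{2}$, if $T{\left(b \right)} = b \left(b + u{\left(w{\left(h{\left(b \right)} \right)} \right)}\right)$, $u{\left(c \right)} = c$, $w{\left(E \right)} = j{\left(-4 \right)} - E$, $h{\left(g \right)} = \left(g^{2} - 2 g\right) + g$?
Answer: $1681$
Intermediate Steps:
$h{\left(g \right)} = g^{2} - g$
$w{\left(E \right)} = 5 - E$
$T{\left(b \right)} = b \left(5 + b - b \left(-1 + b\right)\right)$ ($T{\left(b \right)} = b \left(b - \left(-5 + b \left(-1 + b\right)\right)\right) = b \left(5 + b - b \left(-1 + b\right)\right)$)
$\left(T{\left(0 \right)} - 41\right)^{2} = \left(0 \left(5 + 0 - 0 \left(-1 + 0\right)\right) - 41\right)^{2} = \left(0 \left(5 + 0 - 0 \left(-1\right)\right) - 41\right)^{2} = \left(0 \left(5 + 0 + 0\right) - 41\right)^{2} = \left(0 \cdot 5 - 41\right)^{2} = \left(0 - 41\right)^{2} = \left(-41\right)^{2} = 1681$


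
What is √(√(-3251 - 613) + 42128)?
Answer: √(42128 + 2*I*√966) ≈ 205.25 + 0.151*I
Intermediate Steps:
√(√(-3251 - 613) + 42128) = √(√(-3864) + 42128) = √(2*I*√966 + 42128) = √(42128 + 2*I*√966)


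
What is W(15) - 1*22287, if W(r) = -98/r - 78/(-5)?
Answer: -334169/15 ≈ -22278.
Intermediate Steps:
W(r) = 78/5 - 98/r (W(r) = -98/r - 78*(-⅕) = -98/r + 78/5 = 78/5 - 98/r)
W(15) - 1*22287 = (78/5 - 98/15) - 1*22287 = (78/5 - 98*1/15) - 22287 = (78/5 - 98/15) - 22287 = 136/15 - 22287 = -334169/15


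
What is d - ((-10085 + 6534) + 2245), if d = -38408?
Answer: -37102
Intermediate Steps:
d - ((-10085 + 6534) + 2245) = -38408 - ((-10085 + 6534) + 2245) = -38408 - (-3551 + 2245) = -38408 - 1*(-1306) = -38408 + 1306 = -37102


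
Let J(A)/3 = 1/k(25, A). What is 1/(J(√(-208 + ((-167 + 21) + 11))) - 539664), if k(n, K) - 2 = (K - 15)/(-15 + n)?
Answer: (-7*√7 + 5*I)/(42*(-64245*I + 89944*√7)) ≈ -1.853e-6 + 5.1841e-12*I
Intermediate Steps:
k(n, K) = 2 + (-15 + K)/(-15 + n) (k(n, K) = 2 + (K - 15)/(-15 + n) = 2 + (-15 + K)/(-15 + n))
J(A) = 3/(½ + A/10) (J(A) = 3/(((-45 + A + 2*25)/(-15 + 25))) = 3/(((-45 + A + 50)/10)) = 3/(((5 + A)/10)) = 3/(½ + A/10))
1/(J(√(-208 + ((-167 + 21) + 11))) - 539664) = 1/(30/(5 + √(-208 + ((-167 + 21) + 11))) - 539664) = 1/(30/(5 + √(-208 + (-146 + 11))) - 539664) = 1/(30/(5 + √(-208 - 135)) - 539664) = 1/(30/(5 + √(-343)) - 539664) = 1/(30/(5 + 7*I*√7) - 539664) = 1/(-539664 + 30/(5 + 7*I*√7))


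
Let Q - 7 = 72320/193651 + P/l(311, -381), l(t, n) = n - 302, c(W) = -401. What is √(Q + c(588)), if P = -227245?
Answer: 3*I*√118394400063321739/132263633 ≈ 7.8045*I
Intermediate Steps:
l(t, n) = -302 + n
Q = 44981461486/132263633 (Q = 7 + (72320/193651 - 227245/(-302 - 381)) = 7 + (72320*(1/193651) - 227245/(-683)) = 7 + (72320/193651 - 227245*(-1/683)) = 7 + (72320/193651 + 227245/683) = 7 + 44055616055/132263633 = 44981461486/132263633 ≈ 340.09)
√(Q + c(588)) = √(44981461486/132263633 - 401) = √(-8056255347/132263633) = 3*I*√118394400063321739/132263633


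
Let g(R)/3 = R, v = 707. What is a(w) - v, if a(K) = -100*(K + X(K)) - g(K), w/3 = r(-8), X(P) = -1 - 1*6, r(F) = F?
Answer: 2465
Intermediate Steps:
g(R) = 3*R
X(P) = -7 (X(P) = -1 - 6 = -7)
w = -24 (w = 3*(-8) = -24)
a(K) = 700 - 103*K (a(K) = -100*(K - 7) - 3*K = -100*(-7 + K) - 3*K = (700 - 100*K) - 3*K = 700 - 103*K)
a(w) - v = (700 - 103*(-24)) - 1*707 = (700 + 2472) - 707 = 3172 - 707 = 2465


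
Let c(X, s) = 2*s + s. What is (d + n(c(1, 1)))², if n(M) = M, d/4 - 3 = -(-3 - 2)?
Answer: 1225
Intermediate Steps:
c(X, s) = 3*s
d = 32 (d = 12 + 4*(-(-3 - 2)) = 12 + 4*(-1*(-5)) = 12 + 4*5 = 12 + 20 = 32)
(d + n(c(1, 1)))² = (32 + 3*1)² = (32 + 3)² = 35² = 1225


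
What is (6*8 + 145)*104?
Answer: 20072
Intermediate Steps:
(6*8 + 145)*104 = (48 + 145)*104 = 193*104 = 20072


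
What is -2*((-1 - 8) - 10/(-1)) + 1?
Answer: -1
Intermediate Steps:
-2*((-1 - 8) - 10/(-1)) + 1 = -2*(-9 - 10*(-1)) + 1 = -2*(-9 + 10) + 1 = -2*1 + 1 = -2 + 1 = -1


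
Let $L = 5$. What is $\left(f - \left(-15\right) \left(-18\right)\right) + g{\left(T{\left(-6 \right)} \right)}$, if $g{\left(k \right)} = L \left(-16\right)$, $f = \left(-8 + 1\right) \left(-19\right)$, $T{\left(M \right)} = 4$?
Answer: $-217$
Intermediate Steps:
$f = 133$ ($f = \left(-7\right) \left(-19\right) = 133$)
$g{\left(k \right)} = -80$ ($g{\left(k \right)} = 5 \left(-16\right) = -80$)
$\left(f - \left(-15\right) \left(-18\right)\right) + g{\left(T{\left(-6 \right)} \right)} = \left(133 - \left(-15\right) \left(-18\right)\right) - 80 = \left(133 - 270\right) - 80 = -137 - 80 = -217$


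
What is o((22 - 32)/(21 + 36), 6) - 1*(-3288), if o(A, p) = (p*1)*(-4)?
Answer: 3264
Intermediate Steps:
o(A, p) = -4*p (o(A, p) = p*(-4) = -4*p)
o((22 - 32)/(21 + 36), 6) - 1*(-3288) = -4*6 - 1*(-3288) = -24 + 3288 = 3264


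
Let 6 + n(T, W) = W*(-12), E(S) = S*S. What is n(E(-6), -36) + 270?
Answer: 696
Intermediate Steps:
E(S) = S²
n(T, W) = -6 - 12*W (n(T, W) = -6 + W*(-12) = -6 - 12*W)
n(E(-6), -36) + 270 = (-6 - 12*(-36)) + 270 = (-6 + 432) + 270 = 426 + 270 = 696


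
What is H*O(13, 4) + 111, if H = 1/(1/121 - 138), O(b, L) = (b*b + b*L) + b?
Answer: 1825053/16697 ≈ 109.30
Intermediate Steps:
O(b, L) = b + b**2 + L*b (O(b, L) = (b**2 + L*b) + b = b + b**2 + L*b)
H = -121/16697 (H = 1/(1/121 - 138) = 1/(-16697/121) = -121/16697 ≈ -0.0072468)
H*O(13, 4) + 111 = -1573*(1 + 4 + 13)/16697 + 111 = -1573*18/16697 + 111 = -121/16697*234 + 111 = -28314/16697 + 111 = 1825053/16697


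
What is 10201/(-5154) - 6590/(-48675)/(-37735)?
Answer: -1249115479399/631107686550 ≈ -1.9792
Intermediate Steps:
10201/(-5154) - 6590/(-48675)/(-37735) = 10201*(-1/5154) - 6590*(-1/48675)*(-1/37735) = -10201/5154 + (1318/9735)*(-1/37735) = -10201/5154 - 1318/367350225 = -1249115479399/631107686550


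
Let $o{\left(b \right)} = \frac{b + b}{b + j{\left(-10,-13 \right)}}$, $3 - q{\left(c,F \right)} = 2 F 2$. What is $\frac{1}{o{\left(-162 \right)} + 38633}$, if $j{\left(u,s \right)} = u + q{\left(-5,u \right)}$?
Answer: $\frac{43}{1661327} \approx 2.5883 \cdot 10^{-5}$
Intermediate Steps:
$q{\left(c,F \right)} = 3 - 4 F$ ($q{\left(c,F \right)} = 3 - 2 F 2 = 3 - 4 F$)
$j{\left(u,s \right)} = 3 - 3 u$ ($j{\left(u,s \right)} = u - \left(-3 + 4 u\right) = 3 - 3 u$)
$o{\left(b \right)} = \frac{2 b}{33 + b}$ ($o{\left(b \right)} = \frac{b + b}{b + \left(3 - -30\right)} = \frac{2 b}{b + \left(3 + 30\right)} = \frac{2 b}{b + 33} = \frac{2 b}{33 + b}$)
$\frac{1}{o{\left(-162 \right)} + 38633} = \frac{1}{2 \left(-162\right) \frac{1}{33 - 162} + 38633} = \frac{1}{2 \left(-162\right) \frac{1}{-129} + 38633} = \frac{1}{2 \left(-162\right) \left(- \frac{1}{129}\right) + 38633} = \frac{1}{\frac{108}{43} + 38633} = \frac{1}{\frac{1661327}{43}} = \frac{43}{1661327}$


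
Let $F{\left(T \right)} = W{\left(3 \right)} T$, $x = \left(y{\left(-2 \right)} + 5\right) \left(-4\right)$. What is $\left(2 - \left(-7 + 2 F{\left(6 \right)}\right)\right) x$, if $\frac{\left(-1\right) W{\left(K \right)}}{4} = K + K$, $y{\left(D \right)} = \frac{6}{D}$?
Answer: $-2376$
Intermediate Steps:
$W{\left(K \right)} = - 8 K$ ($W{\left(K \right)} = - 4 \left(K + K\right) = - 4 \cdot 2 K = - 8 K$)
$x = -8$ ($x = \left(\frac{6}{-2} + 5\right) \left(-4\right) = \left(6 \left(- \frac{1}{2}\right) + 5\right) \left(-4\right) = \left(-3 + 5\right) \left(-4\right) = 2 \left(-4\right) = -8$)
$F{\left(T \right)} = - 24 T$ ($F{\left(T \right)} = \left(-8\right) 3 T = - 24 T$)
$\left(2 - \left(-7 + 2 F{\left(6 \right)}\right)\right) x = \left(2 - \left(-7 + 2 \left(\left(-24\right) 6\right)\right)\right) \left(-8\right) = \left(2 + \left(\left(-2\right) \left(-144\right) + 7\right)\right) \left(-8\right) = \left(2 + \left(288 + 7\right)\right) \left(-8\right) = \left(2 + 295\right) \left(-8\right) = 297 \left(-8\right) = -2376$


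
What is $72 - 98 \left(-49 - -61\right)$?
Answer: $-1104$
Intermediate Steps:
$72 - 98 \left(-49 - -61\right) = 72 - 98 \left(-49 + 61\right) = 72 - 1176 = -1104$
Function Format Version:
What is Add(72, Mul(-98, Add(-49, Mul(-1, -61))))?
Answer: -1104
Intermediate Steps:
Add(72, Mul(-98, Add(-49, Mul(-1, -61)))) = Add(72, Mul(-98, Add(-49, 61))) = Add(72, Mul(-98, 12)) = Add(72, -1176) = -1104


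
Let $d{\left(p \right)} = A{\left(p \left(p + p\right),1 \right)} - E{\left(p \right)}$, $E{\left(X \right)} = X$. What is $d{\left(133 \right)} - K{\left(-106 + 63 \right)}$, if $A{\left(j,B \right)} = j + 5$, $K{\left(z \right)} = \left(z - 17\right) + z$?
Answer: $35353$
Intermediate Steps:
$K{\left(z \right)} = -17 + 2 z$ ($K{\left(z \right)} = \left(z - 17\right) + z = \left(-17 + z\right) + z = -17 + 2 z$)
$A{\left(j,B \right)} = 5 + j$
$d{\left(p \right)} = 5 - p + 2 p^{2}$ ($d{\left(p \right)} = \left(5 + p \left(p + p\right)\right) - p = \left(5 + p 2 p\right) - p = \left(5 + 2 p^{2}\right) - p = 5 - p + 2 p^{2}$)
$d{\left(133 \right)} - K{\left(-106 + 63 \right)} = \left(5 - 133 + 2 \cdot 133^{2}\right) - \left(-17 + 2 \left(-106 + 63\right)\right) = \left(5 - 133 + 2 \cdot 17689\right) - \left(-17 + 2 \left(-43\right)\right) = \left(5 - 133 + 35378\right) - \left(-17 - 86\right) = 35250 - -103 = 35250 + 103 = 35353$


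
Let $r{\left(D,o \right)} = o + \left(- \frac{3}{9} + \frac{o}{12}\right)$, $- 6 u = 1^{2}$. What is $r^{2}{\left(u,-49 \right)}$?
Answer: $\frac{410881}{144} \approx 2853.3$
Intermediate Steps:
$u = - \frac{1}{6}$ ($u = - \frac{1^{2}}{6} = \left(- \frac{1}{6}\right) 1 = - \frac{1}{6} \approx -0.16667$)
$r{\left(D,o \right)} = - \frac{1}{3} + \frac{13 o}{12}$ ($r{\left(D,o \right)} = o + \left(\left(-3\right) \frac{1}{9} + o \frac{1}{12}\right) = o + \left(- \frac{1}{3} + \frac{o}{12}\right) = - \frac{1}{3} + \frac{13 o}{12}$)
$r^{2}{\left(u,-49 \right)} = \left(- \frac{1}{3} + \frac{13}{12} \left(-49\right)\right)^{2} = \left(- \frac{1}{3} - \frac{637}{12}\right)^{2} = \left(- \frac{641}{12}\right)^{2} = \frac{410881}{144}$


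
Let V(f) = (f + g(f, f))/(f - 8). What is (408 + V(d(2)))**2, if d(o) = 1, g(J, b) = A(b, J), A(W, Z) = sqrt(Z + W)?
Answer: (2855 - sqrt(2))**2/49 ≈ 1.6618e+5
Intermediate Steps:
A(W, Z) = sqrt(W + Z)
g(J, b) = sqrt(J + b) (g(J, b) = sqrt(b + J) = sqrt(J + b))
V(f) = (f + sqrt(2)*sqrt(f))/(-8 + f) (V(f) = (f + sqrt(f + f))/(f - 8) = (f + sqrt(2*f))/(-8 + f) = (f + sqrt(2)*sqrt(f))/(-8 + f))
(408 + V(d(2)))**2 = (408 + (1 + sqrt(2)*sqrt(1))/(-8 + 1))**2 = (408 + (1 + sqrt(2)*1)/(-7))**2 = (408 - (1 + sqrt(2))/7)**2 = (408 + (-1/7 - sqrt(2)/7))**2 = (2855/7 - sqrt(2)/7)**2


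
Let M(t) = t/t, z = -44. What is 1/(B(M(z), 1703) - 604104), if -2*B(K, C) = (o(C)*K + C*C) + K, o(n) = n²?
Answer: -2/7008627 ≈ -2.8536e-7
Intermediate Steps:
M(t) = 1
B(K, C) = -K/2 - C²/2 - K*C²/2 (B(K, C) = -((C²*K + C*C) + K)/2 = -((K*C² + C²) + K)/2 = -((C² + K*C²) + K)/2 = -(K + C² + K*C²)/2 = -K/2 - C²/2 - K*C²/2)
1/(B(M(z), 1703) - 604104) = 1/((-½*1 - ½*1703² - ½*1*1703²) - 604104) = 1/((-½ - ½*2900209 - ½*1*2900209) - 604104) = 1/((-½ - 2900209/2 - 2900209/2) - 604104) = 1/(-5800419/2 - 604104) = 1/(-7008627/2) = -2/7008627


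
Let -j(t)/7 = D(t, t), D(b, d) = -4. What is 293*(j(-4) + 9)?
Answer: 10841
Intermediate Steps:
j(t) = 28 (j(t) = -7*(-4) = 28)
293*(j(-4) + 9) = 293*(28 + 9) = 293*37 = 10841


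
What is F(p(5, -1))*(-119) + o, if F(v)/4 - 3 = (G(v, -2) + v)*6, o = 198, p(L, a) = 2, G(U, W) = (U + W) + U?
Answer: -12654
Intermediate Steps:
G(U, W) = W + 2*U
F(v) = -36 + 72*v (F(v) = 12 + 4*(((-2 + 2*v) + v)*6) = 12 + 4*((-2 + 3*v)*6) = 12 + 4*(-12 + 18*v) = 12 + (-48 + 72*v) = -36 + 72*v)
F(p(5, -1))*(-119) + o = (-36 + 72*2)*(-119) + 198 = (-36 + 144)*(-119) + 198 = 108*(-119) + 198 = -12852 + 198 = -12654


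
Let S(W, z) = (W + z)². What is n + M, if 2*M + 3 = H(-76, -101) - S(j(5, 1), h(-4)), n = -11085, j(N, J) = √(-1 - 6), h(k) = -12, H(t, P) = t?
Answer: -11193 + 12*I*√7 ≈ -11193.0 + 31.749*I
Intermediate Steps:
j(N, J) = I*√7 (j(N, J) = √(-7) = I*√7)
M = -79/2 - (-12 + I*√7)²/2 (M = -3/2 + (-76 - (I*√7 - 12)²)/2 = -3/2 + (-76 - (-12 + I*√7)²)/2 = -3/2 + (-38 - (-12 + I*√7)²/2) = -79/2 - (-12 + I*√7)²/2 ≈ -108.0 + 31.749*I)
n + M = -11085 + (-108 + 12*I*√7) = -11193 + 12*I*√7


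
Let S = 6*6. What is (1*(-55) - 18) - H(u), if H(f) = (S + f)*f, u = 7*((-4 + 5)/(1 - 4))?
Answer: 50/9 ≈ 5.5556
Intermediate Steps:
S = 36
u = -7/3 (u = 7*(1/(-3)) = 7*(1*(-⅓)) = 7*(-⅓) = -7/3 ≈ -2.3333)
H(f) = f*(36 + f) (H(f) = (36 + f)*f = f*(36 + f))
(1*(-55) - 18) - H(u) = (1*(-55) - 18) - (-7)*(36 - 7/3)/3 = (-55 - 18) - (-7)*101/(3*3) = -73 - 1*(-707/9) = -73 + 707/9 = 50/9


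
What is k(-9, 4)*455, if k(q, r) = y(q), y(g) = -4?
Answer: -1820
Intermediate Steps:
k(q, r) = -4
k(-9, 4)*455 = -4*455 = -1820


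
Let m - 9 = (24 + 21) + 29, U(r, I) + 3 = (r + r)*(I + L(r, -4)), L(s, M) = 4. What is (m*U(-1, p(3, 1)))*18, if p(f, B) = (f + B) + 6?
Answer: -46314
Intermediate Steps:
p(f, B) = 6 + B + f (p(f, B) = (B + f) + 6 = 6 + B + f)
U(r, I) = -3 + 2*r*(4 + I) (U(r, I) = -3 + (r + r)*(I + 4) = -3 + (2*r)*(4 + I) = -3 + 2*r*(4 + I))
m = 83 (m = 9 + ((24 + 21) + 29) = 9 + (45 + 29) = 9 + 74 = 83)
(m*U(-1, p(3, 1)))*18 = (83*(-3 + 8*(-1) + 2*(6 + 1 + 3)*(-1)))*18 = (83*(-3 - 8 + 2*10*(-1)))*18 = (83*(-3 - 8 - 20))*18 = (83*(-31))*18 = -2573*18 = -46314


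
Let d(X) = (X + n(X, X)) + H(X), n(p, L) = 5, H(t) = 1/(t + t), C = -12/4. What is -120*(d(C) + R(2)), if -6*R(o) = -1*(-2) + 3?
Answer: -120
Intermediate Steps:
C = -3 (C = -12*¼ = -3)
H(t) = 1/(2*t)
R(o) = -⅚ (R(o) = -(-1*(-2) + 3)/6 = -(2 + 3)/6 = -⅙*5 = -⅚)
d(X) = 5 + X + 1/(2*X) (d(X) = (X + 5) + 1/(2*X) = (5 + X) + 1/(2*X) = 5 + X + 1/(2*X))
-120*(d(C) + R(2)) = -120*((5 - 3 + (½)/(-3)) - ⅚) = -120*((5 - 3 + (½)*(-⅓)) - ⅚) = -120*((5 - 3 - ⅙) - ⅚) = -120*(11/6 - ⅚) = -120*1 = -120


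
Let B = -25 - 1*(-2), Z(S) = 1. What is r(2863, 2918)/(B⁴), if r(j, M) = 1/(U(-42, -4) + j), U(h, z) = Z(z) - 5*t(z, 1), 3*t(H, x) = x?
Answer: 3/2402994667 ≈ 1.2484e-9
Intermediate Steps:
t(H, x) = x/3
B = -23 (B = -25 + 2 = -23)
U(h, z) = -⅔ (U(h, z) = 1 - 5/3 = -⅔)
r(j, M) = 1/(-⅔ + j)
r(2863, 2918)/(B⁴) = (3/(-2 + 3*2863))/((-23)⁴) = (3/(-2 + 8589))/279841 = (3/8587)*(1/279841) = 3/2402994667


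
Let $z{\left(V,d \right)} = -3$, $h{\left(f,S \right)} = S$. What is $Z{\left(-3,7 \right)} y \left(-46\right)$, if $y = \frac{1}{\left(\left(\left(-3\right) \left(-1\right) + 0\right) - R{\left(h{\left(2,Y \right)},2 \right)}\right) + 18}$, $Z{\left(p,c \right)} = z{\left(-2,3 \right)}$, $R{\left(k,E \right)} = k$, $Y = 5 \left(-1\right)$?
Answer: $\frac{69}{13} \approx 5.3077$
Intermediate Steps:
$Y = -5$
$Z{\left(p,c \right)} = -3$
$y = \frac{1}{26}$ ($y = \frac{1}{\left(\left(\left(-3\right) \left(-1\right) + 0\right) - -5\right) + 18} = \frac{1}{\left(\left(3 + 0\right) + 5\right) + 18} = \frac{1}{\left(3 + 5\right) + 18} = \frac{1}{8 + 18} = \frac{1}{26} \approx 0.038462$)
$Z{\left(-3,7 \right)} y \left(-46\right) = \left(-3\right) \frac{1}{26} \left(-46\right) = \left(- \frac{3}{26}\right) \left(-46\right) = \frac{69}{13}$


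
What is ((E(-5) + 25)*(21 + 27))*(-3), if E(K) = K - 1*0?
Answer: -2880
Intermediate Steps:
E(K) = K (E(K) = K + 0 = K)
((E(-5) + 25)*(21 + 27))*(-3) = ((-5 + 25)*(21 + 27))*(-3) = (20*48)*(-3) = 960*(-3) = -2880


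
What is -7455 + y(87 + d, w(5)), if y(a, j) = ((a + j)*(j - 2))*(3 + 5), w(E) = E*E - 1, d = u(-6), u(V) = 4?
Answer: 12785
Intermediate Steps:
d = 4
w(E) = -1 + E² (w(E) = E² - 1 = -1 + E²)
y(a, j) = 8*(-2 + j)*(a + j) (y(a, j) = ((a + j)*(-2 + j))*8 = ((-2 + j)*(a + j))*8 = 8*(-2 + j)*(a + j))
-7455 + y(87 + d, w(5)) = -7455 + (-16*(87 + 4) - 16*(-1 + 5²) + 8*(-1 + 5²)² + 8*(87 + 4)*(-1 + 5²)) = -7455 + (-16*91 - 16*(-1 + 25) + 8*(-1 + 25)² + 8*91*(-1 + 25)) = -7455 + (-1456 - 16*24 + 8*24² + 8*91*24) = -7455 + (-1456 - 384 + 8*576 + 17472) = -7455 + (-1456 - 384 + 4608 + 17472) = -7455 + 20240 = 12785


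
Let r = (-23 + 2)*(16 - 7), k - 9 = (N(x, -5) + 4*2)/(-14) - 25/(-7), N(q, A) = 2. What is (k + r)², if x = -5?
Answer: 1537600/49 ≈ 31380.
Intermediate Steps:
k = 83/7 (k = 9 + ((2 + 4*2)/(-14) - 25/(-7)) = 9 + ((2 + 8)*(-1/14) - 25*(-⅐)) = 9 + (10*(-1/14) + 25/7) = 9 + (-5/7 + 25/7) = 9 + 20/7 = 83/7 ≈ 11.857)
r = -189 (r = -21*9 = -189)
(k + r)² = (83/7 - 189)² = (-1240/7)² = 1537600/49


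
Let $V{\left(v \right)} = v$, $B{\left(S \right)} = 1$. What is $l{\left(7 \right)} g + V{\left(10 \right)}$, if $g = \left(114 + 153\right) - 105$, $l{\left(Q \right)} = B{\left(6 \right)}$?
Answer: $172$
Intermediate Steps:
$l{\left(Q \right)} = 1$
$g = 162$ ($g = 267 - 105 = 162$)
$l{\left(7 \right)} g + V{\left(10 \right)} = 1 \cdot 162 + 10 = 162 + 10 = 172$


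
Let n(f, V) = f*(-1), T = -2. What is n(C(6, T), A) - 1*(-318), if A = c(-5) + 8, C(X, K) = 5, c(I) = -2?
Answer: 313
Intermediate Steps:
A = 6 (A = -2 + 8 = 6)
n(f, V) = -f
n(C(6, T), A) - 1*(-318) = -1*5 - 1*(-318) = -5 + 318 = 313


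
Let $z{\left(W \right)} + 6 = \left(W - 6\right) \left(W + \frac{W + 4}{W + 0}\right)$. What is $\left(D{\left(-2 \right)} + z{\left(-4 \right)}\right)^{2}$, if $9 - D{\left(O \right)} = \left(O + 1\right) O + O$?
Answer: $1849$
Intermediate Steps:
$D{\left(O \right)} = 9 - O - O \left(1 + O\right)$ ($D{\left(O \right)} = 9 - \left(\left(O + 1\right) O + O\right) = 9 - \left(\left(1 + O\right) O + O\right) = 9 - \left(O \left(1 + O\right) + O\right) = 9 - \left(O + O \left(1 + O\right)\right) = 9 - O - O \left(1 + O\right)$)
$z{\left(W \right)} = -6 + \left(-6 + W\right) \left(W + \frac{4 + W}{W}\right)$ ($z{\left(W \right)} = -6 + \left(W - 6\right) \left(W + \frac{W + 4}{W + 0}\right) = -6 + \left(-6 + W\right) \left(W + \frac{4 + W}{W}\right)$)
$\left(D{\left(-2 \right)} + z{\left(-4 \right)}\right)^{2} = \left(\left(9 - \left(-2\right)^{2} - -4\right) - \left(-12 - 16 - 6\right)\right)^{2} = \left(\left(9 - 4 + 4\right) + \left(-8 + 16 - -6 + 20\right)\right)^{2} = \left(\left(9 - 4 + 4\right) + \left(-8 + 16 + 6 + 20\right)\right)^{2} = \left(9 + 34\right)^{2} = 43^{2} = 1849$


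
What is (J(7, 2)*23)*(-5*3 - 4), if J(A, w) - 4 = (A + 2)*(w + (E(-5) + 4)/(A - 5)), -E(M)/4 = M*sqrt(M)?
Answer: -17480 - 39330*I*sqrt(5) ≈ -17480.0 - 87945.0*I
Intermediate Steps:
E(M) = -4*M**(3/2) (E(M) = -4*M*sqrt(M) = -4*M**(3/2))
J(A, w) = 4 + (2 + A)*(w + (4 + 20*I*sqrt(5))/(-5 + A)) (J(A, w) = 4 + (A + 2)*(w + (-(-20)*I*sqrt(5) + 4)/(A - 5)) = 4 + (2 + A)*(w + (-(-20)*I*sqrt(5) + 4)/(-5 + A)) = 4 + (2 + A)*(w + (20*I*sqrt(5) + 4)/(-5 + A)) = 4 + (2 + A)*(w + (4 + 20*I*sqrt(5))/(-5 + A)))
(J(7, 2)*23)*(-5*3 - 4) = (((-12 - 10*2 + 8*7 + 2*7**2 - 3*7*2 + 40*I*sqrt(5) + 20*I*7*sqrt(5))/(-5 + 7))*23)*(-5*3 - 4) = (((-12 - 20 + 56 + 2*49 - 42 + 40*I*sqrt(5) + 140*I*sqrt(5))/2)*23)*(-15 - 4) = (((-12 - 20 + 56 + 98 - 42 + 40*I*sqrt(5) + 140*I*sqrt(5))/2)*23)*(-19) = (((80 + 180*I*sqrt(5))/2)*23)*(-19) = ((40 + 90*I*sqrt(5))*23)*(-19) = (920 + 2070*I*sqrt(5))*(-19) = -17480 - 39330*I*sqrt(5)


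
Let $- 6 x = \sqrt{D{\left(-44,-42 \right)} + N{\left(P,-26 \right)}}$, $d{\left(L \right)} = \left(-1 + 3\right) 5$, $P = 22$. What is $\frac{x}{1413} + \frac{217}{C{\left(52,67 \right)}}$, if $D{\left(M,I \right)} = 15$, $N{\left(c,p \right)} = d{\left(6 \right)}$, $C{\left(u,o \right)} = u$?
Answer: $\frac{919733}{220428} \approx 4.1725$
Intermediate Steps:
$d{\left(L \right)} = 10$ ($d{\left(L \right)} = 2 \cdot 5 = 10$)
$N{\left(c,p \right)} = 10$
$x = - \frac{5}{6}$ ($x = - \frac{\sqrt{15 + 10}}{6} = - \frac{\sqrt{25}}{6} = \left(- \frac{1}{6}\right) 5 = - \frac{5}{6} \approx -0.83333$)
$\frac{x}{1413} + \frac{217}{C{\left(52,67 \right)}} = - \frac{5}{6 \cdot 1413} + \frac{217}{52} = \left(- \frac{5}{6}\right) \frac{1}{1413} + 217 \cdot \frac{1}{52} = - \frac{5}{8478} + \frac{217}{52} = \frac{919733}{220428}$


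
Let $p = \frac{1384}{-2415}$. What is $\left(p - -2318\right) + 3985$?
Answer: $\frac{15220361}{2415} \approx 6302.4$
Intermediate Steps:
$p = - \frac{1384}{2415}$ ($p = 1384 \left(- \frac{1}{2415}\right) = - \frac{1384}{2415} \approx -0.57308$)
$\left(p - -2318\right) + 3985 = \left(- \frac{1384}{2415} - -2318\right) + 3985 = \left(- \frac{1384}{2415} + 2318\right) + 3985 = \frac{5596586}{2415} + 3985 = \frac{15220361}{2415}$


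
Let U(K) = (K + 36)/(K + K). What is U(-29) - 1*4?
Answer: -239/58 ≈ -4.1207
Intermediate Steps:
U(K) = (36 + K)/(2*K) (U(K) = (36 + K)/((2*K)) = (36 + K)*(1/(2*K)) = (36 + K)/(2*K))
U(-29) - 1*4 = (½)*(36 - 29)/(-29) - 1*4 = (½)*(-1/29)*7 - 4 = -7/58 - 4 = -239/58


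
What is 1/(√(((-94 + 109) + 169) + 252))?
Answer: √109/218 ≈ 0.047891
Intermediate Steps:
1/(√(((-94 + 109) + 169) + 252)) = 1/(√((15 + 169) + 252)) = 1/(√(184 + 252)) = 1/(√436) = 1/(2*√109) = √109/218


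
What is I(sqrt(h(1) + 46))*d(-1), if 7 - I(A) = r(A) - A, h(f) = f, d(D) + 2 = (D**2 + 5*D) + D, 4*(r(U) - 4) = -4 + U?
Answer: -28 - 21*sqrt(47)/4 ≈ -63.992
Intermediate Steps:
r(U) = 3 + U/4 (r(U) = 4 + (-4 + U)/4 = 4 + (-1 + U/4) = 3 + U/4)
d(D) = -2 + D**2 + 6*D (d(D) = -2 + ((D**2 + 5*D) + D) = -2 + (D**2 + 6*D) = -2 + D**2 + 6*D)
I(A) = 4 + 3*A/4 (I(A) = 7 - ((3 + A/4) - A) = 7 - (3 - 3*A/4) = 7 + (-3 + 3*A/4) = 4 + 3*A/4)
I(sqrt(h(1) + 46))*d(-1) = (4 + 3*sqrt(1 + 46)/4)*(-2 + (-1)**2 + 6*(-1)) = (4 + 3*sqrt(47)/4)*(-2 + 1 - 6) = (4 + 3*sqrt(47)/4)*(-7) = -28 - 21*sqrt(47)/4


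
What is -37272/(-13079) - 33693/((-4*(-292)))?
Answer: -397137051/15276272 ≈ -25.997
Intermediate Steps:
-37272/(-13079) - 33693/((-4*(-292))) = -37272*(-1/13079) - 33693/1168 = 37272/13079 - 33693*1/1168 = 37272/13079 - 33693/1168 = -397137051/15276272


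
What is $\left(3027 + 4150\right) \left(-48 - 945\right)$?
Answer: $-7126761$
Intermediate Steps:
$\left(3027 + 4150\right) \left(-48 - 945\right) = 7177 \left(-993\right) = -7126761$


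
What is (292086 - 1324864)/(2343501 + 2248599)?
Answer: -516389/2296050 ≈ -0.22490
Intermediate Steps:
(292086 - 1324864)/(2343501 + 2248599) = -1032778/4592100 = -1032778*1/4592100 = -516389/2296050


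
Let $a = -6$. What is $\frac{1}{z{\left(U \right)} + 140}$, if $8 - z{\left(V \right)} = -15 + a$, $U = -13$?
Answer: $\frac{1}{169} \approx 0.0059172$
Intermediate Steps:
$z{\left(V \right)} = 29$ ($z{\left(V \right)} = 8 - \left(-15 - 6\right) = 8 - -21 = 8 + 21 = 29$)
$\frac{1}{z{\left(U \right)} + 140} = \frac{1}{29 + 140} = \frac{1}{169}$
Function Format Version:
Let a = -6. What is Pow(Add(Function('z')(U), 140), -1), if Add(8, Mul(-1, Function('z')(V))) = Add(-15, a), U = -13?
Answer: Rational(1, 169) ≈ 0.0059172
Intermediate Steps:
Function('z')(V) = 29 (Function('z')(V) = Add(8, Mul(-1, Add(-15, -6))) = Add(8, Mul(-1, -21)) = Add(8, 21) = 29)
Pow(Add(Function('z')(U), 140), -1) = Pow(Add(29, 140), -1) = Pow(169, -1) = Rational(1, 169)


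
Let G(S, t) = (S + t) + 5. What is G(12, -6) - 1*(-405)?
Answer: 416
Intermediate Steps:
G(S, t) = 5 + S + t
G(12, -6) - 1*(-405) = (5 + 12 - 6) - 1*(-405) = 11 + 405 = 416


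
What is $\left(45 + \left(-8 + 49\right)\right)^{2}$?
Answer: $7396$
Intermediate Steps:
$\left(45 + \left(-8 + 49\right)\right)^{2} = \left(45 + 41\right)^{2} = 86^{2} = 7396$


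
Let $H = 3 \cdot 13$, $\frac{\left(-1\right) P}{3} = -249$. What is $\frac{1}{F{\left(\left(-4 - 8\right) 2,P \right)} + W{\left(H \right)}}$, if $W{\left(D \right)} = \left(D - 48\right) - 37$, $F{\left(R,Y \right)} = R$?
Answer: $- \frac{1}{70} \approx -0.014286$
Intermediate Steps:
$P = 747$ ($P = \left(-3\right) \left(-249\right) = 747$)
$H = 39$
$W{\left(D \right)} = -85 + D$ ($W{\left(D \right)} = \left(-48 + D\right) - 37 = -85 + D$)
$\frac{1}{F{\left(\left(-4 - 8\right) 2,P \right)} + W{\left(H \right)}} = \frac{1}{\left(-4 - 8\right) 2 + \left(-85 + 39\right)} = \frac{1}{\left(-12\right) 2 - 46} = \frac{1}{-24 - 46} = \frac{1}{-70} = - \frac{1}{70}$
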